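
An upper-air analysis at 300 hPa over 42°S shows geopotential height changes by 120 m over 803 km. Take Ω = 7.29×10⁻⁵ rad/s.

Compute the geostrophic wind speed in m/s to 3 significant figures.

15.0 m/s

Coriolis parameter at 42°S:
f = 2Ω sin φ = 2 × 7.29×10⁻⁵ × sin 42° = 9.76×10⁻⁵ s⁻¹
Height gradient: |∂Z/∂n| = 120 m / 803000 m = 1.49×10⁻⁴
On a pressure surface, geostrophic balance gives V_g = (g/f)|∂Z/∂n|:
V_g = 9.81 × 1.49×10⁻⁴ / 9.76×10⁻⁵ = 15.0 m/s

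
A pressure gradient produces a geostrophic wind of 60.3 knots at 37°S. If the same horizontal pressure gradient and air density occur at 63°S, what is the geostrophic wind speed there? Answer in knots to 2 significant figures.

With the same pressure gradient and density, V_g ∝ 1/f ∝ 1/sin φ.
V₂ = V₁ · sin φ₁ / sin φ₂ = 60.3 × sin 37° / sin 63°
V₂ = 60.3 × 0.6018/0.8910 = 41 knots

41 knots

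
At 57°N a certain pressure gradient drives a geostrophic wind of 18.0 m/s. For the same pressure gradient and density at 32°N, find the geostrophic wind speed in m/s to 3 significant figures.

With the same pressure gradient and density, V_g ∝ 1/f ∝ 1/sin φ.
V₂ = V₁ · sin φ₁ / sin φ₂ = 18.0 × sin 57° / sin 32°
V₂ = 18.0 × 0.8387/0.5299 = 28.5 m/s

28.5 m/s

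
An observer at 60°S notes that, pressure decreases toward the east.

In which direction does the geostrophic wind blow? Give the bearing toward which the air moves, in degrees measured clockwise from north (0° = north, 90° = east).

000°

The pressure-gradient force points toward the east (bearing 090°).
Geostrophic balance: in the Southern Hemisphere the Coriolis force deflects motion to the left, so the geostrophic wind blows 90° to the left of the pressure-gradient force (low pressure on the right).
Rotating 090° by 90° counterclockwise gives 000° — the wind blows toward the north.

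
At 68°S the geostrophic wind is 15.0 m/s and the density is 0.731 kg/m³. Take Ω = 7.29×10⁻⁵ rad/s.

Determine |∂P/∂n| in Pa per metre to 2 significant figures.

1.5×10⁻³ Pa/m

Coriolis parameter at 68°S:
f = 2Ω sin φ = 2 × 7.29×10⁻⁵ × sin 68° = 1.35×10⁻⁴ s⁻¹
Geostrophic balance rearranged: |∂P/∂n| = f ρ V_g
|∂P/∂n| = 1.35×10⁻⁴ × 0.731 × 15.0 = 1.48×10⁻³ Pa/m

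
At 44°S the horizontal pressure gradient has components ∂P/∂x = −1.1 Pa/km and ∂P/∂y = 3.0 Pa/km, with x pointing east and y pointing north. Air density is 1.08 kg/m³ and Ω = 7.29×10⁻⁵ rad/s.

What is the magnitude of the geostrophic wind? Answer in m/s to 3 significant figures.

29.2 m/s

Coriolis parameter at 44°S:
f = 2Ω sin φ = 2 × 7.29×10⁻⁵ × sin 44° = 1.01×10⁻⁴ s⁻¹
In the Southern Hemisphere f is negative: f = −1.01×10⁻⁴ s⁻¹.
Component geostrophic relations (x east, y north):
u_g = −(1/(fρ)) ∂P/∂y,  v_g = (1/(fρ)) ∂P/∂x
u_g = −(3.0×10⁻³)/(−1.01×10⁻⁴ × 1.08) = 27.4 m/s;  v_g = (−1.1×10⁻³)/(−1.01×10⁻⁴ × 1.08) = 10.1 m/s
|V_g| = √(u_g² + v_g²) = 29.2 m/s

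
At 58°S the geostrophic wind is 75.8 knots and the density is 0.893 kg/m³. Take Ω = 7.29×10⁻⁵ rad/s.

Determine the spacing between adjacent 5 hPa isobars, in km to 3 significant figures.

116 km

Coriolis parameter at 58°S:
f = 2Ω sin φ = 2 × 7.29×10⁻⁵ × sin 58° = 1.24×10⁻⁴ s⁻¹
Wind speed in SI: 75.8 knots = 39.0 m/s
Geostrophic balance rearranged: |∂P/∂n| = f ρ V_g
|∂P/∂n| = 1.24×10⁻⁴ × 0.893 × 39.0 = 4.31×10⁻³ Pa/m
Isobar spacing: Δn = ΔP/|∂P/∂n| = 500 Pa / 4.31×10⁻³ Pa/m = 116127 m ≈ 116 km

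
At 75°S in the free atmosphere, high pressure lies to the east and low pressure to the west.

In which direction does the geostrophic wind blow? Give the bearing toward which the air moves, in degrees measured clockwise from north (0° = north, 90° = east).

The pressure-gradient force points toward the west (bearing 270°).
Geostrophic balance: in the Southern Hemisphere the Coriolis force deflects motion to the left, so the geostrophic wind blows 90° to the left of the pressure-gradient force (low pressure on the right).
Rotating 270° by 90° counterclockwise gives 180° — the wind blows toward the south.

180°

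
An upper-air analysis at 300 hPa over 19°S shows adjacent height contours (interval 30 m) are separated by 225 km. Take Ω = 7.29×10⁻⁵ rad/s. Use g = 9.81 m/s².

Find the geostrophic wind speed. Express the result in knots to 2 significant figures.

Coriolis parameter at 19°S:
f = 2Ω sin φ = 2 × 7.29×10⁻⁵ × sin 19° = 4.75×10⁻⁵ s⁻¹
Height gradient: |∂Z/∂n| = 30 m / 225000 m = 1.33×10⁻⁴
On a pressure surface, geostrophic balance gives V_g = (g/f)|∂Z/∂n|:
V_g = 9.81 × 1.33×10⁻⁴ / 4.75×10⁻⁵ = 27.6 m/s
Converting: 27.6 m/s × 1.944 = 54 knots

54 knots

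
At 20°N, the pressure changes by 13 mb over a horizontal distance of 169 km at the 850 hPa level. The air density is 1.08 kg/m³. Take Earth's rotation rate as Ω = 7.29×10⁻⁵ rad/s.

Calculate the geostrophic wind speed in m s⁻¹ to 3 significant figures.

Coriolis parameter at 20°N:
f = 2Ω sin φ = 2 × 7.29×10⁻⁵ × sin 20° = 4.99×10⁻⁵ s⁻¹
Pressure gradient: |∂P/∂n| = 1300 Pa / 169000 m = 7.69×10⁻³ Pa/m
Geostrophic balance (pressure-gradient force = Coriolis force):
V_g = (1/(fρ)) |∂P/∂n| = 7.69×10⁻³ / (4.99×10⁻⁵ × 1.08) = 143 m/s

143 m s⁻¹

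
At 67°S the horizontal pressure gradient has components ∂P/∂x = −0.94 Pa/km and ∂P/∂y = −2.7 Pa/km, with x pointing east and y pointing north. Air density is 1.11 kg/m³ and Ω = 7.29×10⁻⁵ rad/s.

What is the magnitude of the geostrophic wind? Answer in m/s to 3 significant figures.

19.2 m/s

Coriolis parameter at 67°S:
f = 2Ω sin φ = 2 × 7.29×10⁻⁵ × sin 67° = 1.34×10⁻⁴ s⁻¹
In the Southern Hemisphere f is negative: f = −1.34×10⁻⁴ s⁻¹.
Component geostrophic relations (x east, y north):
u_g = −(1/(fρ)) ∂P/∂y,  v_g = (1/(fρ)) ∂P/∂x
u_g = −(−2.7×10⁻³)/(−1.34×10⁻⁴ × 1.11) = −18.1 m/s;  v_g = (−0.94×10⁻³)/(−1.34×10⁻⁴ × 1.11) = 6.31 m/s
|V_g| = √(u_g² + v_g²) = 19.2 m/s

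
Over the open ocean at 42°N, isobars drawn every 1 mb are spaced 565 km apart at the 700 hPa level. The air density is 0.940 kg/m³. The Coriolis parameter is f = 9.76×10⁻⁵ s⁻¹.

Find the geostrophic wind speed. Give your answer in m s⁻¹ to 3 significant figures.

1.93 m s⁻¹

Pressure gradient: |∂P/∂n| = 100 Pa / 565000 m = 1.77×10⁻⁴ Pa/m
Geostrophic balance (pressure-gradient force = Coriolis force):
V_g = (1/(fρ)) |∂P/∂n| = 1.77×10⁻⁴ / (9.76×10⁻⁵ × 0.940) = 1.93 m/s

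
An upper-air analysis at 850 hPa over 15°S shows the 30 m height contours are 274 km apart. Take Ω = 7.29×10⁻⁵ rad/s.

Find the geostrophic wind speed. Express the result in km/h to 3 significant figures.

102 km/h

Coriolis parameter at 15°S:
f = 2Ω sin φ = 2 × 7.29×10⁻⁵ × sin 15° = 3.77×10⁻⁵ s⁻¹
Height gradient: |∂Z/∂n| = 30 m / 274000 m = 1.09×10⁻⁴
On a pressure surface, geostrophic balance gives V_g = (g/f)|∂Z/∂n|:
V_g = 9.81 × 1.09×10⁻⁴ / 3.77×10⁻⁵ = 28.5 m/s
Converting: 28.5 m/s × 3.6 = 102 km/h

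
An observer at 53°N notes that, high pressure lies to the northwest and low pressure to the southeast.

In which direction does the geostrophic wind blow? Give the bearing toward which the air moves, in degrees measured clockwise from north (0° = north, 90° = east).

The pressure-gradient force points toward the southeast (bearing 135°).
Geostrophic balance: in the Northern Hemisphere the Coriolis force deflects motion to the right, so the geostrophic wind blows 90° to the right of the pressure-gradient force (low pressure on the left).
Rotating 135° by 90° clockwise gives 225° — the wind blows toward the southwest.

225°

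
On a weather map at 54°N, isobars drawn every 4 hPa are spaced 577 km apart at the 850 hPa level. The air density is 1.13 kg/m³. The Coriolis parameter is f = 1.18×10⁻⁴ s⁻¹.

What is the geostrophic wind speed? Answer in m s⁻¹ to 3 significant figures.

Pressure gradient: |∂P/∂n| = 400 Pa / 577000 m = 6.93×10⁻⁴ Pa/m
Geostrophic balance (pressure-gradient force = Coriolis force):
V_g = (1/(fρ)) |∂P/∂n| = 6.93×10⁻⁴ / (1.18×10⁻⁴ × 1.13) = 5.20 m/s

5.20 m s⁻¹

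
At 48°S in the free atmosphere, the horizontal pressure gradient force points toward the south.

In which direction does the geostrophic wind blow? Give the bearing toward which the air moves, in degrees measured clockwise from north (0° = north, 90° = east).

090°

The pressure-gradient force points toward the south (bearing 180°).
Geostrophic balance: in the Southern Hemisphere the Coriolis force deflects motion to the left, so the geostrophic wind blows 90° to the left of the pressure-gradient force (low pressure on the right).
Rotating 180° by 90° counterclockwise gives 090° — the wind blows toward the east.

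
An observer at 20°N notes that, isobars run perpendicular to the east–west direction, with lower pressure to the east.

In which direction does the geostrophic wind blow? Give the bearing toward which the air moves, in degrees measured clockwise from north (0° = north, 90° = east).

180°

The pressure-gradient force points toward the east (bearing 090°).
Geostrophic balance: in the Northern Hemisphere the Coriolis force deflects motion to the right, so the geostrophic wind blows 90° to the right of the pressure-gradient force (low pressure on the left).
Rotating 090° by 90° clockwise gives 180° — the wind blows toward the south.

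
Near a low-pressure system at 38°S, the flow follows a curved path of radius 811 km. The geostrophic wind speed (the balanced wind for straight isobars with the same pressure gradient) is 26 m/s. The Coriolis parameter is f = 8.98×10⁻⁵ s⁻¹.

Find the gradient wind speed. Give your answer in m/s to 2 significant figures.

Around a low, centrifugal force acts outward with Coriolis, so pressure-gradient force balances both:
(1/ρ)|∂P/∂n| = fV + V²/R  →  V² + fR·V − fR·V_g = 0
With fR = 8.98×10⁻⁵ × 811×10³ m = 72.8 m/s:
V = [−fR + √((fR)² + 4 fR V_g)]/2 = [−72.8 + √(72.8² + 4×72.8×26)]/2 = 20.3 m/s
Subgeostrophic (V < V_g = 26 m/s), as expected around a low.

20 m/s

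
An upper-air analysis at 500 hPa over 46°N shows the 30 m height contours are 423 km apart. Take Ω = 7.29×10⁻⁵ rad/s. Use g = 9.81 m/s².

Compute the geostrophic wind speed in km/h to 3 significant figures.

Coriolis parameter at 46°N:
f = 2Ω sin φ = 2 × 7.29×10⁻⁵ × sin 46° = 1.05×10⁻⁴ s⁻¹
Height gradient: |∂Z/∂n| = 30 m / 423000 m = 7.09×10⁻⁵
On a pressure surface, geostrophic balance gives V_g = (g/f)|∂Z/∂n|:
V_g = 9.81 × 7.09×10⁻⁵ / 1.05×10⁻⁴ = 6.63 m/s
Converting: 6.63 m/s × 3.6 = 23.9 km/h

23.9 km/h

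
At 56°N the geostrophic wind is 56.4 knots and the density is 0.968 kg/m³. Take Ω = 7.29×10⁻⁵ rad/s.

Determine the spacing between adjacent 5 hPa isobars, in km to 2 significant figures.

Coriolis parameter at 56°N:
f = 2Ω sin φ = 2 × 7.29×10⁻⁵ × sin 56° = 1.21×10⁻⁴ s⁻¹
Wind speed in SI: 56.4 knots = 29.0 m/s
Geostrophic balance rearranged: |∂P/∂n| = f ρ V_g
|∂P/∂n| = 1.21×10⁻⁴ × 0.968 × 29.0 = 3.39×10⁻³ Pa/m
Isobar spacing: Δn = ΔP/|∂P/∂n| = 500 Pa / 3.39×10⁻³ Pa/m = 147281 m ≈ 150 km

150 km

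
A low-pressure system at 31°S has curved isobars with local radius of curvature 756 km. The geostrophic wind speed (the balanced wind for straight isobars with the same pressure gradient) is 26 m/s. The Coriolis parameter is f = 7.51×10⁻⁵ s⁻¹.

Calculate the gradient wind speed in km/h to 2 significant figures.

70 km/h

Around a low, centrifugal force acts outward with Coriolis, so pressure-gradient force balances both:
(1/ρ)|∂P/∂n| = fV + V²/R  →  V² + fR·V − fR·V_g = 0
With fR = 7.51×10⁻⁵ × 756×10³ m = 56.8 m/s:
V = [−fR + √((fR)² + 4 fR V_g)]/2 = [−56.8 + √(56.8² + 4×56.8×26)]/2 = 19.4 m/s
Subgeostrophic (V < V_g = 26 m/s), as expected around a low.
Converting: 19.4 m/s × 3.6 = 70 km/h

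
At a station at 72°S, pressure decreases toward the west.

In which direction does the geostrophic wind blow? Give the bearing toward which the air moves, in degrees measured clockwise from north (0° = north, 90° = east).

180°

The pressure-gradient force points toward the west (bearing 270°).
Geostrophic balance: in the Southern Hemisphere the Coriolis force deflects motion to the left, so the geostrophic wind blows 90° to the left of the pressure-gradient force (low pressure on the right).
Rotating 270° by 90° counterclockwise gives 180° — the wind blows toward the south.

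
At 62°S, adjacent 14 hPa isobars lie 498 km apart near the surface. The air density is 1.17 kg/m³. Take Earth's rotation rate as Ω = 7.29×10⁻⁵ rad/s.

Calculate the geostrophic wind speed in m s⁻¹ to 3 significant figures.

18.7 m s⁻¹

Coriolis parameter at 62°S:
f = 2Ω sin φ = 2 × 7.29×10⁻⁵ × sin 62° = 1.29×10⁻⁴ s⁻¹
Pressure gradient: |∂P/∂n| = 1400 Pa / 498000 m = 2.81×10⁻³ Pa/m
Geostrophic balance (pressure-gradient force = Coriolis force):
V_g = (1/(fρ)) |∂P/∂n| = 2.81×10⁻³ / (1.29×10⁻⁴ × 1.17) = 18.7 m/s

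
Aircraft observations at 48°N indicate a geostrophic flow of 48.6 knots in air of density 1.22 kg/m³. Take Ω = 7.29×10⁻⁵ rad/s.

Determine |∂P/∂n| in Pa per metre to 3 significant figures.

Coriolis parameter at 48°N:
f = 2Ω sin φ = 2 × 7.29×10⁻⁵ × sin 48° = 1.08×10⁻⁴ s⁻¹
Wind speed in SI: 48.6 knots = 25.0 m/s
Geostrophic balance rearranged: |∂P/∂n| = f ρ V_g
|∂P/∂n| = 1.08×10⁻⁴ × 1.22 × 25.0 = 3.30×10⁻³ Pa/m

3.30×10⁻³ Pa/m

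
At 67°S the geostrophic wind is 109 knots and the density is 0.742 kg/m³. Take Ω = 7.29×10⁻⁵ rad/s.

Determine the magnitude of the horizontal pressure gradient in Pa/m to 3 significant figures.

5.58×10⁻³ Pa/m

Coriolis parameter at 67°S:
f = 2Ω sin φ = 2 × 7.29×10⁻⁵ × sin 67° = 1.34×10⁻⁴ s⁻¹
Wind speed in SI: 109 knots = 56.1 m/s
Geostrophic balance rearranged: |∂P/∂n| = f ρ V_g
|∂P/∂n| = 1.34×10⁻⁴ × 0.742 × 56.1 = 5.58×10⁻³ Pa/m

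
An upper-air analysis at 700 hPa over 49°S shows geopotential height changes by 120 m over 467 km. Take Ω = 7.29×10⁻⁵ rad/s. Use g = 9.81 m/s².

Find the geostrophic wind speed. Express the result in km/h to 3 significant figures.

82.5 km/h

Coriolis parameter at 49°S:
f = 2Ω sin φ = 2 × 7.29×10⁻⁵ × sin 49° = 1.10×10⁻⁴ s⁻¹
Height gradient: |∂Z/∂n| = 120 m / 467000 m = 2.57×10⁻⁴
On a pressure surface, geostrophic balance gives V_g = (g/f)|∂Z/∂n|:
V_g = 9.81 × 2.57×10⁻⁴ / 1.10×10⁻⁴ = 22.9 m/s
Converting: 22.9 m/s × 3.6 = 82.5 km/h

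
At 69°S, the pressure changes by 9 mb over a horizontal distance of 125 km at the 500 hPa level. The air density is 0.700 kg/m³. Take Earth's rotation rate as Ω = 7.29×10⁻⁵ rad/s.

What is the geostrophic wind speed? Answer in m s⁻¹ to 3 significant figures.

Coriolis parameter at 69°S:
f = 2Ω sin φ = 2 × 7.29×10⁻⁵ × sin 69° = 1.36×10⁻⁴ s⁻¹
Pressure gradient: |∂P/∂n| = 900 Pa / 125000 m = 7.20×10⁻³ Pa/m
Geostrophic balance (pressure-gradient force = Coriolis force):
V_g = (1/(fρ)) |∂P/∂n| = 7.20×10⁻³ / (1.36×10⁻⁴ × 0.700) = 75.6 m/s

75.6 m s⁻¹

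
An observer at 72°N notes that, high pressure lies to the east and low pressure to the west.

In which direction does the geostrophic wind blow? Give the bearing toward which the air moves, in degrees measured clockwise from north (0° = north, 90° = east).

000°

The pressure-gradient force points toward the west (bearing 270°).
Geostrophic balance: in the Northern Hemisphere the Coriolis force deflects motion to the right, so the geostrophic wind blows 90° to the right of the pressure-gradient force (low pressure on the left).
Rotating 270° by 90° clockwise gives 000° — the wind blows toward the north.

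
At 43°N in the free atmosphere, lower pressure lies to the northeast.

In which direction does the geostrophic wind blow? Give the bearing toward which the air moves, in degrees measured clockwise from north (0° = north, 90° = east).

The pressure-gradient force points toward the northeast (bearing 045°).
Geostrophic balance: in the Northern Hemisphere the Coriolis force deflects motion to the right, so the geostrophic wind blows 90° to the right of the pressure-gradient force (low pressure on the left).
Rotating 045° by 90° clockwise gives 135° — the wind blows toward the southeast.

135°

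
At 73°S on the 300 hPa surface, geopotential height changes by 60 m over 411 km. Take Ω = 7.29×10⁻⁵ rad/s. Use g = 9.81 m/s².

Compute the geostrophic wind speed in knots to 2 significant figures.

Coriolis parameter at 73°S:
f = 2Ω sin φ = 2 × 7.29×10⁻⁵ × sin 73° = 1.39×10⁻⁴ s⁻¹
Height gradient: |∂Z/∂n| = 60 m / 411000 m = 1.46×10⁻⁴
On a pressure surface, geostrophic balance gives V_g = (g/f)|∂Z/∂n|:
V_g = 9.81 × 1.46×10⁻⁴ / 1.39×10⁻⁴ = 10.3 m/s
Converting: 10.3 m/s × 1.944 = 20 knots

20 knots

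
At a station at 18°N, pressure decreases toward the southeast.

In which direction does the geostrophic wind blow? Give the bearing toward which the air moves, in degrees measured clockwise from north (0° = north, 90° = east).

225°

The pressure-gradient force points toward the southeast (bearing 135°).
Geostrophic balance: in the Northern Hemisphere the Coriolis force deflects motion to the right, so the geostrophic wind blows 90° to the right of the pressure-gradient force (low pressure on the left).
Rotating 135° by 90° clockwise gives 225° — the wind blows toward the southwest.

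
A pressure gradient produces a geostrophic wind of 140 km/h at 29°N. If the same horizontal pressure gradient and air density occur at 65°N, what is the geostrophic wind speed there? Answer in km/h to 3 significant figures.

With the same pressure gradient and density, V_g ∝ 1/f ∝ 1/sin φ.
V₂ = V₁ · sin φ₁ / sin φ₂ = 140 × sin 29° / sin 65°
V₂ = 140 × 0.4848/0.9063 = 74.9 km/h

74.9 km/h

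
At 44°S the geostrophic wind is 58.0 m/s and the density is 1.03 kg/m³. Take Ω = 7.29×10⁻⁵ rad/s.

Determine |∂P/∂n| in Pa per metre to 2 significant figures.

Coriolis parameter at 44°S:
f = 2Ω sin φ = 2 × 7.29×10⁻⁵ × sin 44° = 1.01×10⁻⁴ s⁻¹
Geostrophic balance rearranged: |∂P/∂n| = f ρ V_g
|∂P/∂n| = 1.01×10⁻⁴ × 1.03 × 58.0 = 6.05×10⁻³ Pa/m

6.1×10⁻³ Pa/m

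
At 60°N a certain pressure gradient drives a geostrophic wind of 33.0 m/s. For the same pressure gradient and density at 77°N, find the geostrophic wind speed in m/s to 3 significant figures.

With the same pressure gradient and density, V_g ∝ 1/f ∝ 1/sin φ.
V₂ = V₁ · sin φ₁ / sin φ₂ = 33.0 × sin 60° / sin 77°
V₂ = 33.0 × 0.8660/0.9744 = 29.3 m/s

29.3 m/s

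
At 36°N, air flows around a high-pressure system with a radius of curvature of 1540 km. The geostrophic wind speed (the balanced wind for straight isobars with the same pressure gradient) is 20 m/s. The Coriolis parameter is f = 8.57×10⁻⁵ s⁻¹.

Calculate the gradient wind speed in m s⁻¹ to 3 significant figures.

Around a high, pressure-gradient force acts outward with centrifugal, so Coriolis balances both:
fV = (1/ρ)|∂P/∂n| + V²/R  →  V² − fR·V + fR·V_g = 0
With fR = 8.57×10⁻⁵ × 1540×10³ m = 132 m/s:
V = [fR − √((fR)² − 4 fR V_g)]/2 = [132 − √(132² − 4×132×20)]/2 = 24.6 m/s
Supergeostrophic (V > V_g = 20 m/s), as expected around a high.

24.6 m s⁻¹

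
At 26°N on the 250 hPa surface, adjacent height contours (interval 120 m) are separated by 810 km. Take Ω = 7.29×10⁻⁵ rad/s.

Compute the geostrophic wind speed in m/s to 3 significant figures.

Coriolis parameter at 26°N:
f = 2Ω sin φ = 2 × 7.29×10⁻⁵ × sin 26° = 6.39×10⁻⁵ s⁻¹
Height gradient: |∂Z/∂n| = 120 m / 810000 m = 1.48×10⁻⁴
On a pressure surface, geostrophic balance gives V_g = (g/f)|∂Z/∂n|:
V_g = 9.81 × 1.48×10⁻⁴ / 6.39×10⁻⁵ = 22.7 m/s

22.7 m/s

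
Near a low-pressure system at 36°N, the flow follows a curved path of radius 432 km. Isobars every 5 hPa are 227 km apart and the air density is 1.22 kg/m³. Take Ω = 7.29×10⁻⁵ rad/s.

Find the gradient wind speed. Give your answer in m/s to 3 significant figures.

Coriolis parameter at 36°N:
f = 2Ω sin φ = 2 × 7.29×10⁻⁵ × sin 36° = 8.57×10⁻⁵ s⁻¹
Pressure gradient: |∂P/∂n| = 500 Pa / 227000 m = 2.20×10⁻³ Pa/m
Geostrophic speed: V_g = |∂P/∂n|/(fρ) = 2.20×10⁻³/(8.57×10⁻⁵ × 1.22) = 21.1 m/s
Around a low, centrifugal force acts outward with Coriolis, so pressure-gradient force balances both:
(1/ρ)|∂P/∂n| = fV + V²/R  →  V² + fR·V − fR·V_g = 0
With fR = 8.57×10⁻⁵ × 432×10³ m = 37.0 m/s:
V = [−fR + √((fR)² + 4 fR V_g)]/2 = [−37.0 + √(37.0² + 4×37.0×21.1)]/2 = 15 m/s
Subgeostrophic (V < V_g = 21.1 m/s), as expected around a low.

15.0 m/s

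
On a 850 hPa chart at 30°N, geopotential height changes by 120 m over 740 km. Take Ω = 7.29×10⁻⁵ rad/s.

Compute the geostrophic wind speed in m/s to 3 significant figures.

Coriolis parameter at 30°N:
f = 2Ω sin φ = 2 × 7.29×10⁻⁵ × sin 30° = 7.29×10⁻⁵ s⁻¹
Height gradient: |∂Z/∂n| = 120 m / 740000 m = 1.62×10⁻⁴
On a pressure surface, geostrophic balance gives V_g = (g/f)|∂Z/∂n|:
V_g = 9.81 × 1.62×10⁻⁴ / 7.29×10⁻⁵ = 21.8 m/s

21.8 m/s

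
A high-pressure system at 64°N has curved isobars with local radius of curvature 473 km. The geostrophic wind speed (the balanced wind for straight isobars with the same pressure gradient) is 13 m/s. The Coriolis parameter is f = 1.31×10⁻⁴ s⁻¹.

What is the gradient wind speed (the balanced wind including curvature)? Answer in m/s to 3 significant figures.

18.6 m/s

Around a high, pressure-gradient force acts outward with centrifugal, so Coriolis balances both:
fV = (1/ρ)|∂P/∂n| + V²/R  →  V² − fR·V + fR·V_g = 0
With fR = 1.31×10⁻⁴ × 473×10³ m = 62.0 m/s:
V = [fR − √((fR)² − 4 fR V_g)]/2 = [62.0 − √(62.0² − 4×62.0×13)]/2 = 18.6 m/s
Supergeostrophic (V > V_g = 13 m/s), as expected around a high.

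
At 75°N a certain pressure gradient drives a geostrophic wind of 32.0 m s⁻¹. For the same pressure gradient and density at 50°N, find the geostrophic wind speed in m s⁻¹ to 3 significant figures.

With the same pressure gradient and density, V_g ∝ 1/f ∝ 1/sin φ.
V₂ = V₁ · sin φ₁ / sin φ₂ = 32.0 × sin 75° / sin 50°
V₂ = 32.0 × 0.9659/0.7660 = 40.3 m s⁻¹

40.3 m s⁻¹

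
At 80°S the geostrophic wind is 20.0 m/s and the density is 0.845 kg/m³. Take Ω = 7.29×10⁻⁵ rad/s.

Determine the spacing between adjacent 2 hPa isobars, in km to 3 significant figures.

82.4 km

Coriolis parameter at 80°S:
f = 2Ω sin φ = 2 × 7.29×10⁻⁵ × sin 80° = 1.44×10⁻⁴ s⁻¹
Geostrophic balance rearranged: |∂P/∂n| = f ρ V_g
|∂P/∂n| = 1.44×10⁻⁴ × 0.845 × 20.0 = 2.43×10⁻³ Pa/m
Isobar spacing: Δn = ΔP/|∂P/∂n| = 200 Pa / 2.43×10⁻³ Pa/m = 82420 m ≈ 82.4 km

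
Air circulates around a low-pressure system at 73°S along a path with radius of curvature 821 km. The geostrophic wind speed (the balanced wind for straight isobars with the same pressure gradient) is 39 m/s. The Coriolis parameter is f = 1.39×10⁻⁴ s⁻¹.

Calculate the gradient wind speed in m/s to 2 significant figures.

Around a low, centrifugal force acts outward with Coriolis, so pressure-gradient force balances both:
(1/ρ)|∂P/∂n| = fV + V²/R  →  V² + fR·V − fR·V_g = 0
With fR = 1.39×10⁻⁴ × 821×10³ m = 114 m/s:
V = [−fR + √((fR)² + 4 fR V_g)]/2 = [−114 + √(114² + 4×114×39)]/2 = 30.7 m/s
Subgeostrophic (V < V_g = 39 m/s), as expected around a low.

31 m/s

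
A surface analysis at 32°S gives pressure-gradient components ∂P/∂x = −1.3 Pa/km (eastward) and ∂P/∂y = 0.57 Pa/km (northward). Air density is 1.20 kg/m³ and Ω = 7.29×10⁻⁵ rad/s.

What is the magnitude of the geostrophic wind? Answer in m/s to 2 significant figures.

Coriolis parameter at 32°S:
f = 2Ω sin φ = 2 × 7.29×10⁻⁵ × sin 32° = 7.73×10⁻⁵ s⁻¹
In the Southern Hemisphere f is negative: f = −7.73×10⁻⁵ s⁻¹.
Component geostrophic relations (x east, y north):
u_g = −(1/(fρ)) ∂P/∂y,  v_g = (1/(fρ)) ∂P/∂x
u_g = −(0.57×10⁻³)/(−7.73×10⁻⁵ × 1.20) = 6.15 m/s;  v_g = (−1.3×10⁻³)/(−7.73×10⁻⁵ × 1.20) = 14.0 m/s
|V_g| = √(u_g² + v_g²) = 15.3 m/s

15 m/s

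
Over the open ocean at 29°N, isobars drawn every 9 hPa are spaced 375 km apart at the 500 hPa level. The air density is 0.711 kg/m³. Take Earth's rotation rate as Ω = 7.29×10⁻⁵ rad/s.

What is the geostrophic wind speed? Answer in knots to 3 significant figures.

92.8 knots

Coriolis parameter at 29°N:
f = 2Ω sin φ = 2 × 7.29×10⁻⁵ × sin 29° = 7.07×10⁻⁵ s⁻¹
Pressure gradient: |∂P/∂n| = 900 Pa / 375000 m = 2.40×10⁻³ Pa/m
Geostrophic balance (pressure-gradient force = Coriolis force):
V_g = (1/(fρ)) |∂P/∂n| = 2.40×10⁻³ / (7.07×10⁻⁵ × 0.711) = 47.8 m/s
Converting: 47.8 m/s × 1.944 = 92.8 knots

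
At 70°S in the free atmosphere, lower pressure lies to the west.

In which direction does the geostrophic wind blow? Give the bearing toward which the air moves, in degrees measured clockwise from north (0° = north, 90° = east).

180°

The pressure-gradient force points toward the west (bearing 270°).
Geostrophic balance: in the Southern Hemisphere the Coriolis force deflects motion to the left, so the geostrophic wind blows 90° to the left of the pressure-gradient force (low pressure on the right).
Rotating 270° by 90° counterclockwise gives 180° — the wind blows toward the south.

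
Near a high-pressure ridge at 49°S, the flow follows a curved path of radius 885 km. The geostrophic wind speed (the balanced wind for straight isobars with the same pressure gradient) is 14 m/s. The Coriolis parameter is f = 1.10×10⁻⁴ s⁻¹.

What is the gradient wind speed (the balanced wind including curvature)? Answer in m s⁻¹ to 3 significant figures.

17.0 m s⁻¹

Around a high, pressure-gradient force acts outward with centrifugal, so Coriolis balances both:
fV = (1/ρ)|∂P/∂n| + V²/R  →  V² − fR·V + fR·V_g = 0
With fR = 1.10×10⁻⁴ × 885×10³ m = 97.3 m/s:
V = [fR − √((fR)² − 4 fR V_g)]/2 = [97.3 − √(97.3² − 4×97.3×14)]/2 = 17 m/s
Supergeostrophic (V > V_g = 14 m/s), as expected around a high.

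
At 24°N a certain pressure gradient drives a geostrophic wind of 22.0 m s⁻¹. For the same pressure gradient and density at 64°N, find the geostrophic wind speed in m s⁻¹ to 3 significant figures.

With the same pressure gradient and density, V_g ∝ 1/f ∝ 1/sin φ.
V₂ = V₁ · sin φ₁ / sin φ₂ = 22.0 × sin 24° / sin 64°
V₂ = 22.0 × 0.4067/0.8988 = 9.96 m s⁻¹

9.96 m s⁻¹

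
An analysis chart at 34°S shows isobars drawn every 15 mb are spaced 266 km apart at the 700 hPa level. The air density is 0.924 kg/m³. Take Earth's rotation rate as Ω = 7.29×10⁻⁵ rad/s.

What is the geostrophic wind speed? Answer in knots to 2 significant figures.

150 knots

Coriolis parameter at 34°S:
f = 2Ω sin φ = 2 × 7.29×10⁻⁵ × sin 34° = 8.15×10⁻⁵ s⁻¹
Pressure gradient: |∂P/∂n| = 1500 Pa / 266000 m = 5.64×10⁻³ Pa/m
Geostrophic balance (pressure-gradient force = Coriolis force):
V_g = (1/(fρ)) |∂P/∂n| = 5.64×10⁻³ / (8.15×10⁻⁵ × 0.924) = 74.9 m/s
Converting: 74.9 m/s × 1.944 = 150 knots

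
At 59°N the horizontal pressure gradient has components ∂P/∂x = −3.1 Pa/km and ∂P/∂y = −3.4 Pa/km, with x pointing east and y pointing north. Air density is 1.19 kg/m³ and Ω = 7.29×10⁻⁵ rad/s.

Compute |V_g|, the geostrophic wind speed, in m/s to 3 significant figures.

Coriolis parameter at 59°N:
f = 2Ω sin φ = 2 × 7.29×10⁻⁵ × sin 59° = 1.25×10⁻⁴ s⁻¹
Component geostrophic relations (x east, y north):
u_g = −(1/(fρ)) ∂P/∂y,  v_g = (1/(fρ)) ∂P/∂x
u_g = −(−3.4×10⁻³)/(1.25×10⁻⁴ × 1.19) = 22.9 m/s;  v_g = (−3.1×10⁻³)/(1.25×10⁻⁴ × 1.19) = −20.8 m/s
|V_g| = √(u_g² + v_g²) = 30.9 m/s

30.9 m/s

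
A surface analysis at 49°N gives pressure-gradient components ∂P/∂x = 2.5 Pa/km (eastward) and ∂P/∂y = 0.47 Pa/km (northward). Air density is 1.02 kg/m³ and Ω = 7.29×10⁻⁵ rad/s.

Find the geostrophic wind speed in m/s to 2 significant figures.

Coriolis parameter at 49°N:
f = 2Ω sin φ = 2 × 7.29×10⁻⁵ × sin 49° = 1.10×10⁻⁴ s⁻¹
Component geostrophic relations (x east, y north):
u_g = −(1/(fρ)) ∂P/∂y,  v_g = (1/(fρ)) ∂P/∂x
u_g = −(0.47×10⁻³)/(1.10×10⁻⁴ × 1.02) = −4.19 m/s;  v_g = (2.5×10⁻³)/(1.10×10⁻⁴ × 1.02) = 22.3 m/s
|V_g| = √(u_g² + v_g²) = 22.7 m/s

23 m/s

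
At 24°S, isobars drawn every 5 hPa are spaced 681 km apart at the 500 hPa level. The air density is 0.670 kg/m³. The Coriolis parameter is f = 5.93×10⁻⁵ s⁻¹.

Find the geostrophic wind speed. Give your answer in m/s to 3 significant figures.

Pressure gradient: |∂P/∂n| = 500 Pa / 681000 m = 7.34×10⁻⁴ Pa/m
Geostrophic balance (pressure-gradient force = Coriolis force):
V_g = (1/(fρ)) |∂P/∂n| = 7.34×10⁻⁴ / (5.93×10⁻⁵ × 0.670) = 18.5 m/s

18.5 m/s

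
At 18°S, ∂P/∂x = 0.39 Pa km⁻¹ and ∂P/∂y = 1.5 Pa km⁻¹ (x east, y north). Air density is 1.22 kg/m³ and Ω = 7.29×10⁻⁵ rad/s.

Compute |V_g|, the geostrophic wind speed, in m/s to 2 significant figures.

Coriolis parameter at 18°S:
f = 2Ω sin φ = 2 × 7.29×10⁻⁵ × sin 18° = 4.51×10⁻⁵ s⁻¹
In the Southern Hemisphere f is negative: f = −4.51×10⁻⁵ s⁻¹.
Component geostrophic relations (x east, y north):
u_g = −(1/(fρ)) ∂P/∂y,  v_g = (1/(fρ)) ∂P/∂x
u_g = −(1.5×10⁻³)/(−4.51×10⁻⁵ × 1.22) = 27.3 m/s;  v_g = (0.39×10⁻³)/(−4.51×10⁻⁵ × 1.22) = −7.10 m/s
|V_g| = √(u_g² + v_g²) = 28.2 m/s

28 m/s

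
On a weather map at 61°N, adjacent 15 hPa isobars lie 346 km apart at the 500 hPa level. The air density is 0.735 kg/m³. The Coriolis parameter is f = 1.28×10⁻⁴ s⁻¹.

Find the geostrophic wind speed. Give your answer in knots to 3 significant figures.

Pressure gradient: |∂P/∂n| = 1500 Pa / 346000 m = 4.34×10⁻³ Pa/m
Geostrophic balance (pressure-gradient force = Coriolis force):
V_g = (1/(fρ)) |∂P/∂n| = 4.34×10⁻³ / (1.28×10⁻⁴ × 0.735) = 46.1 m/s
Converting: 46.1 m/s × 1.944 = 89.6 knots

89.6 knots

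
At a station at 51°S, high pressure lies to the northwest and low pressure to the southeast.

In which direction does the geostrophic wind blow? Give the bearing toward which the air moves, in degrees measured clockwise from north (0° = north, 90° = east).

The pressure-gradient force points toward the southeast (bearing 135°).
Geostrophic balance: in the Southern Hemisphere the Coriolis force deflects motion to the left, so the geostrophic wind blows 90° to the left of the pressure-gradient force (low pressure on the right).
Rotating 135° by 90° counterclockwise gives 045° — the wind blows toward the northeast.

045°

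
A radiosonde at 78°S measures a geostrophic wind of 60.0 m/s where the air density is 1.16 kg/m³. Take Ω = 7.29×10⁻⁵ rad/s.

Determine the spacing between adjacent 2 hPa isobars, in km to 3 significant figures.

Coriolis parameter at 78°S:
f = 2Ω sin φ = 2 × 7.29×10⁻⁵ × sin 78° = 1.43×10⁻⁴ s⁻¹
Geostrophic balance rearranged: |∂P/∂n| = f ρ V_g
|∂P/∂n| = 1.43×10⁻⁴ × 1.16 × 60.0 = 9.93×10⁻³ Pa/m
Isobar spacing: Δn = ΔP/|∂P/∂n| = 200 Pa / 9.93×10⁻³ Pa/m = 20149 m ≈ 20.1 km

20.1 km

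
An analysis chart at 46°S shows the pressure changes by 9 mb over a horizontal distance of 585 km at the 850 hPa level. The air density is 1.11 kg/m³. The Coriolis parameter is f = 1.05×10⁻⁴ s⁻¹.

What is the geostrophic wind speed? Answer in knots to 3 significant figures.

25.7 knots

Pressure gradient: |∂P/∂n| = 900 Pa / 585000 m = 1.54×10⁻³ Pa/m
Geostrophic balance (pressure-gradient force = Coriolis force):
V_g = (1/(fρ)) |∂P/∂n| = 1.54×10⁻³ / (1.05×10⁻⁴ × 1.11) = 13.2 m/s
Converting: 13.2 m/s × 1.944 = 25.7 knots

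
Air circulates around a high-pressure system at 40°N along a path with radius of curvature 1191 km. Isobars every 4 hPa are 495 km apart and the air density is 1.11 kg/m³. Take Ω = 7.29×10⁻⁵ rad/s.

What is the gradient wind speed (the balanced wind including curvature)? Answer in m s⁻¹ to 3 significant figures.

8.40 m s⁻¹

Coriolis parameter at 40°N:
f = 2Ω sin φ = 2 × 7.29×10⁻⁵ × sin 40° = 9.37×10⁻⁵ s⁻¹
Pressure gradient: |∂P/∂n| = 400 Pa / 495000 m = 8.08×10⁻⁴ Pa/m
Geostrophic speed: V_g = |∂P/∂n|/(fρ) = 8.08×10⁻⁴/(9.37×10⁻⁵ × 1.11) = 7.77 m/s
Around a high, pressure-gradient force acts outward with centrifugal, so Coriolis balances both:
fV = (1/ρ)|∂P/∂n| + V²/R  →  V² − fR·V + fR·V_g = 0
With fR = 9.37×10⁻⁵ × 1191×10³ m = 112 m/s:
V = [fR − √((fR)² − 4 fR V_g)]/2 = [112 − √(112² − 4×112×7.77)]/2 = 8.4 m/s
Supergeostrophic (V > V_g = 7.77 m/s), as expected around a high.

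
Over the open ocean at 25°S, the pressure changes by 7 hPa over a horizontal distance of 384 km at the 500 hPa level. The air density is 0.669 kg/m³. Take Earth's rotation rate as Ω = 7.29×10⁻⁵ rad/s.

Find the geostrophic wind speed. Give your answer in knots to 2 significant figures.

Coriolis parameter at 25°S:
f = 2Ω sin φ = 2 × 7.29×10⁻⁵ × sin 25° = 6.16×10⁻⁵ s⁻¹
Pressure gradient: |∂P/∂n| = 700 Pa / 384000 m = 1.82×10⁻³ Pa/m
Geostrophic balance (pressure-gradient force = Coriolis force):
V_g = (1/(fρ)) |∂P/∂n| = 1.82×10⁻³ / (6.16×10⁻⁵ × 0.669) = 44.2 m/s
Converting: 44.2 m/s × 1.944 = 86 knots

86 knots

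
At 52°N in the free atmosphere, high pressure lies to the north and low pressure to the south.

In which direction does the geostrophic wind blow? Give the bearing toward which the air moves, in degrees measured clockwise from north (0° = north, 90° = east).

The pressure-gradient force points toward the south (bearing 180°).
Geostrophic balance: in the Northern Hemisphere the Coriolis force deflects motion to the right, so the geostrophic wind blows 90° to the right of the pressure-gradient force (low pressure on the left).
Rotating 180° by 90° clockwise gives 270° — the wind blows toward the west.

270°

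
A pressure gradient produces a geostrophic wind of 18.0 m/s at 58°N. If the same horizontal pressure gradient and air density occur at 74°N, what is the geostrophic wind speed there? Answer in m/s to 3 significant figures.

15.9 m/s

With the same pressure gradient and density, V_g ∝ 1/f ∝ 1/sin φ.
V₂ = V₁ · sin φ₁ / sin φ₂ = 18.0 × sin 58° / sin 74°
V₂ = 18.0 × 0.8480/0.9613 = 15.9 m/s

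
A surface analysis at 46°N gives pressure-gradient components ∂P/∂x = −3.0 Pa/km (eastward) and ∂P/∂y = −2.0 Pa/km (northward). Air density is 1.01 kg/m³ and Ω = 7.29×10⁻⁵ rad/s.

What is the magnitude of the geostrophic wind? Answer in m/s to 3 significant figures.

34.0 m/s

Coriolis parameter at 46°N:
f = 2Ω sin φ = 2 × 7.29×10⁻⁵ × sin 46° = 1.05×10⁻⁴ s⁻¹
Component geostrophic relations (x east, y north):
u_g = −(1/(fρ)) ∂P/∂y,  v_g = (1/(fρ)) ∂P/∂x
u_g = −(−2.0×10⁻³)/(1.05×10⁻⁴ × 1.01) = 18.9 m/s;  v_g = (−3.0×10⁻³)/(1.05×10⁻⁴ × 1.01) = −28.3 m/s
|V_g| = √(u_g² + v_g²) = 34.0 m/s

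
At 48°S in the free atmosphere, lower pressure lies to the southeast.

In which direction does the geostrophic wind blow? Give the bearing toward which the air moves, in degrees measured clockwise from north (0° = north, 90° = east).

The pressure-gradient force points toward the southeast (bearing 135°).
Geostrophic balance: in the Southern Hemisphere the Coriolis force deflects motion to the left, so the geostrophic wind blows 90° to the left of the pressure-gradient force (low pressure on the right).
Rotating 135° by 90° counterclockwise gives 045° — the wind blows toward the northeast.

045°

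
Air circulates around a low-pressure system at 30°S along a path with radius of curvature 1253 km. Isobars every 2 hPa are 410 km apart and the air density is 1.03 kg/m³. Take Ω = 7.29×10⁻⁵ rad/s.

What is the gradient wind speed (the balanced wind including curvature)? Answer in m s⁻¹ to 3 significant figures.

6.09 m s⁻¹

Coriolis parameter at 30°S:
f = 2Ω sin φ = 2 × 7.29×10⁻⁵ × sin 30° = 7.29×10⁻⁵ s⁻¹
Pressure gradient: |∂P/∂n| = 200 Pa / 410000 m = 4.88×10⁻⁴ Pa/m
Geostrophic speed: V_g = |∂P/∂n|/(fρ) = 4.88×10⁻⁴/(7.29×10⁻⁵ × 1.03) = 6.50 m/s
Around a low, centrifugal force acts outward with Coriolis, so pressure-gradient force balances both:
(1/ρ)|∂P/∂n| = fV + V²/R  →  V² + fR·V − fR·V_g = 0
With fR = 7.29×10⁻⁵ × 1253×10³ m = 91.3 m/s:
V = [−fR + √((fR)² + 4 fR V_g)]/2 = [−91.3 + √(91.3² + 4×91.3×6.5)]/2 = 6.09 m/s
Subgeostrophic (V < V_g = 6.5 m/s), as expected around a low.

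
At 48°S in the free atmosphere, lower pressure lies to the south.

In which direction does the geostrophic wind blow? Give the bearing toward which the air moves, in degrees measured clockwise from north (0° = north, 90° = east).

090°

The pressure-gradient force points toward the south (bearing 180°).
Geostrophic balance: in the Southern Hemisphere the Coriolis force deflects motion to the left, so the geostrophic wind blows 90° to the left of the pressure-gradient force (low pressure on the right).
Rotating 180° by 90° counterclockwise gives 090° — the wind blows toward the east.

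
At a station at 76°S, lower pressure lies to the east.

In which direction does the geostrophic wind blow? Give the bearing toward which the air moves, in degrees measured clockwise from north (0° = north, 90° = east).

The pressure-gradient force points toward the east (bearing 090°).
Geostrophic balance: in the Southern Hemisphere the Coriolis force deflects motion to the left, so the geostrophic wind blows 90° to the left of the pressure-gradient force (low pressure on the right).
Rotating 090° by 90° counterclockwise gives 000° — the wind blows toward the north.

000°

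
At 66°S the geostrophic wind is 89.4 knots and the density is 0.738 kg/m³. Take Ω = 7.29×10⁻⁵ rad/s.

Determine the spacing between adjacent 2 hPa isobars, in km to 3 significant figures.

Coriolis parameter at 66°S:
f = 2Ω sin φ = 2 × 7.29×10⁻⁵ × sin 66° = 1.33×10⁻⁴ s⁻¹
Wind speed in SI: 89.4 knots = 46.0 m/s
Geostrophic balance rearranged: |∂P/∂n| = f ρ V_g
|∂P/∂n| = 1.33×10⁻⁴ × 0.738 × 46.0 = 4.52×10⁻³ Pa/m
Isobar spacing: Δn = ΔP/|∂P/∂n| = 200 Pa / 4.52×10⁻³ Pa/m = 44240 m ≈ 44.2 km

44.2 km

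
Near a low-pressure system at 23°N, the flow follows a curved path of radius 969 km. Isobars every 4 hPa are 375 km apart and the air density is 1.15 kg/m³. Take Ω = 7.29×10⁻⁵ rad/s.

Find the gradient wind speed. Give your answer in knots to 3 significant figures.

Coriolis parameter at 23°N:
f = 2Ω sin φ = 2 × 7.29×10⁻⁵ × sin 23° = 5.70×10⁻⁵ s⁻¹
Pressure gradient: |∂P/∂n| = 400 Pa / 375000 m = 1.07×10⁻³ Pa/m
Geostrophic speed: V_g = |∂P/∂n|/(fρ) = 1.07×10⁻³/(5.70×10⁻⁵ × 1.15) = 16.3 m/s
Around a low, centrifugal force acts outward with Coriolis, so pressure-gradient force balances both:
(1/ρ)|∂P/∂n| = fV + V²/R  →  V² + fR·V − fR·V_g = 0
With fR = 5.70×10⁻⁵ × 969×10³ m = 55.2 m/s:
V = [−fR + √((fR)² + 4 fR V_g)]/2 = [−55.2 + √(55.2² + 4×55.2×16.3)]/2 = 13.1 m/s
Subgeostrophic (V < V_g = 16.3 m/s), as expected around a low.
Converting: 13.1 m/s × 1.944 = 25.6 knots

25.6 knots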